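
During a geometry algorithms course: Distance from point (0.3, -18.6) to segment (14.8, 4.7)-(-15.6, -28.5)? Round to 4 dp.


Project P onto AB: t = 0.5993 (clamped to [0,1])
Closest point on segment: (-3.4178, -15.1958)
Distance: 5.0409

5.0409


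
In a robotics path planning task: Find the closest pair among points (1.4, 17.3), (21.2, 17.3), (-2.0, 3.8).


d(P0,P1) = 19.8, d(P0,P2) = 13.9216, d(P1,P2) = 26.8419
Closest: P0 and P2

Closest pair: (1.4, 17.3) and (-2.0, 3.8), distance = 13.9216


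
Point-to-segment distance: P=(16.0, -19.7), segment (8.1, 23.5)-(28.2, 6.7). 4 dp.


Project P onto AB: t = 1 (clamped to [0,1])
Closest point on segment: (28.2, 6.7)
Distance: 29.0826

29.0826


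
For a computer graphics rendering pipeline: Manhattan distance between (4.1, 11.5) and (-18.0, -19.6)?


|4.1-(-18)| + |11.5-(-19.6)| = 22.1 + 31.1 = 53.2

53.2


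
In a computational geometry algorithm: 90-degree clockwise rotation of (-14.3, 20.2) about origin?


90° CW: (x,y) -> (y, -x)
(-14.3,20.2) -> (20.2, 14.3)

(20.2, 14.3)


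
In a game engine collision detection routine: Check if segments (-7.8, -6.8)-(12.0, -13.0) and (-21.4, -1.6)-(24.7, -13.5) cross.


Cross products: d1=-77.88, d2=-128.08, d3=18.64, d4=68.84
d1*d2 < 0 and d3*d4 < 0? no

No, they don't intersect


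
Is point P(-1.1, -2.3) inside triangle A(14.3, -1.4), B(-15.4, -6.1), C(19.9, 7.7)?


Cross products: AB x AP = -45.65, BC x BP = -63.2, CA x CP = -135.1
All same sign? yes

Yes, inside


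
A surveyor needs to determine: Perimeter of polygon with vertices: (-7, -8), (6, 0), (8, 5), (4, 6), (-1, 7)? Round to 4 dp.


Sides: (-7, -8)->(6, 0): sqrt(233) = 15.264338, (6, 0)->(8, 5): sqrt(29) = 5.385165, (8, 5)->(4, 6): sqrt(17) = 4.123106, (4, 6)->(-1, 7): sqrt(26) = 5.09902, (-1, 7)->(-7, -8): sqrt(261) = 16.155494
Sum = 46.027123
Perimeter = 46.0271

46.0271


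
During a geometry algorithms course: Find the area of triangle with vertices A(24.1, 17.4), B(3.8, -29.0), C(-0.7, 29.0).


Area = |x_A(y_B-y_C) + x_B(y_C-y_A) + x_C(y_A-y_B)|/2
= |(-1397.8) + 44.08 + (-32.48)|/2
= 1386.2/2 = 693.1

693.1


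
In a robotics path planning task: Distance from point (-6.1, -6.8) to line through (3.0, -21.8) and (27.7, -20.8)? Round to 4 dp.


|cross product| = 379.6
|line direction| = sqrt(611.09) = 24.7202
Distance = 379.6/sqrt(611.09) = 15.3558

15.3558


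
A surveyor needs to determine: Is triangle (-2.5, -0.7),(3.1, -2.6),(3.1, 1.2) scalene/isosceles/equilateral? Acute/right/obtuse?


Side lengths squared: AB^2=34.97, BC^2=14.44, CA^2=34.97
Sorted: [14.44, 34.97, 34.97]
By sides: Isosceles, By angles: Acute

Isosceles, Acute


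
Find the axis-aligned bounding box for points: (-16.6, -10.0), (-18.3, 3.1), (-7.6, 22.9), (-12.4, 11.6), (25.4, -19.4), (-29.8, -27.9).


x range: [-29.8, 25.4]
y range: [-27.9, 22.9]
Bounding box: (-29.8,-27.9) to (25.4,22.9)

(-29.8,-27.9) to (25.4,22.9)


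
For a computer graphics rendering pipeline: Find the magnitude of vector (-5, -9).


|u| = sqrt((-5)^2 + (-9)^2) = sqrt(106) = 10.2956

10.2956


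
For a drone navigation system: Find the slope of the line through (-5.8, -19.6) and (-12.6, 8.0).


slope = (y2-y1)/(x2-x1) = (8-(-19.6))/((-12.6)-(-5.8)) = 27.6/(-6.8) = -4.0588

-4.0588


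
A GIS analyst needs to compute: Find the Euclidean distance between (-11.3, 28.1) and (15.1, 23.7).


dx=26.4, dy=-4.4
d^2 = 26.4^2 + (-4.4)^2 = 716.32
d = sqrt(716.32) = 26.7642

26.7642


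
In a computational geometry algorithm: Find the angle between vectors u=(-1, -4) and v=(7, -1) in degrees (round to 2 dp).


u.v = -3, |u| = sqrt(17) = 4.1231, |v| = sqrt(50) = 7.0711
cos(theta) = u.v/(|u||v|) = -3/sqrt(850) = -0.102899
theta = acos(-0.102899) = 95.91 degrees

95.91 degrees


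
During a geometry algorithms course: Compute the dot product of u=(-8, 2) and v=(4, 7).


u . v = u_x*v_x + u_y*v_y = (-8)*4 + 2*7
= (-32) + 14 = -18

-18


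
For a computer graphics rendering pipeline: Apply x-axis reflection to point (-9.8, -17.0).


Reflection over x-axis: (x,y) -> (x,-y)
(-9.8, -17) -> (-9.8, 17)

(-9.8, 17)


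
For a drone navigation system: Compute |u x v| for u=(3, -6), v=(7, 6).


|u x v| = |3*6 - (-6)*7|
= |18 - (-42)| = 60

60


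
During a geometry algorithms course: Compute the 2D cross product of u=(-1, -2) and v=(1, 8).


u x v = u_x*v_y - u_y*v_x = (-1)*8 - (-2)*1
= (-8) - (-2) = -6

-6


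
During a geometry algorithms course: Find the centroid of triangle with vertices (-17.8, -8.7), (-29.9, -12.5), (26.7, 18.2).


Centroid = ((x_A+x_B+x_C)/3, (y_A+y_B+y_C)/3)
= (((-17.8)+(-29.9)+26.7)/3, ((-8.7)+(-12.5)+18.2)/3)
= (-7, -1)

(-7, -1)


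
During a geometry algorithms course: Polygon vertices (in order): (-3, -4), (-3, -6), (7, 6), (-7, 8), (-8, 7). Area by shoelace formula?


Shoelace sum: ((-3)*(-6) - (-3)*(-4)) + ((-3)*6 - 7*(-6)) + (7*8 - (-7)*6) + ((-7)*7 - (-8)*8) + ((-8)*(-4) - (-3)*7)
= 196
Area = |196|/2 = 98

98


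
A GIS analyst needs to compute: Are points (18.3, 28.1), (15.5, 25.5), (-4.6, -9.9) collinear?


Cross product: (15.5-18.3)*((-9.9)-28.1) - (25.5-28.1)*((-4.6)-18.3)
= 46.86

No, not collinear


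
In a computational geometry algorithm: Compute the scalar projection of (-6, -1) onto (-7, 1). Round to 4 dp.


u.v = 41, |v| = sqrt(50) = 7.0711
Scalar projection = u.v / |v| = 41 / sqrt(50) = 5.7983

5.7983


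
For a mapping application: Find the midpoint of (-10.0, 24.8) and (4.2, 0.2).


M = (((-10)+4.2)/2, (24.8+0.2)/2)
= (-2.9, 12.5)

(-2.9, 12.5)


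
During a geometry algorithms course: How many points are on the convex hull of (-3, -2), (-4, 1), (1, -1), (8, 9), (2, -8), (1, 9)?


Convex hull vertices (CCW): (-4, 1), (-3, -2), (2, -8), (8, 9), (1, 9)
Count = 5

5


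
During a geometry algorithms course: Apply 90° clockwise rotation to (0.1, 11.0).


90° CW: (x,y) -> (y, -x)
(0.1,11) -> (11, -0.1)

(11, -0.1)


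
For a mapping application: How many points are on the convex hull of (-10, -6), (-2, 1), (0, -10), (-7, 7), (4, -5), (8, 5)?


Convex hull vertices (CCW): (-10, -6), (0, -10), (4, -5), (8, 5), (-7, 7)
Count = 5

5


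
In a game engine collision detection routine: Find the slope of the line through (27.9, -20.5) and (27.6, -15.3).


slope = (y2-y1)/(x2-x1) = ((-15.3)-(-20.5))/(27.6-27.9) = 5.2/(-0.3) = -17.3333

-17.3333


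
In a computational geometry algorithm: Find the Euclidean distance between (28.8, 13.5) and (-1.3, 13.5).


dx=-30.1, dy=0
d^2 = (-30.1)^2 + 0^2 = 906.01
d = sqrt(906.01) = 30.1

30.1


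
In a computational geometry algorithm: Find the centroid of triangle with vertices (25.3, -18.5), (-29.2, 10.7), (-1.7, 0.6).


Centroid = ((x_A+x_B+x_C)/3, (y_A+y_B+y_C)/3)
= ((25.3+(-29.2)+(-1.7))/3, ((-18.5)+10.7+0.6)/3)
= (-1.8667, -2.4)

(-1.8667, -2.4)


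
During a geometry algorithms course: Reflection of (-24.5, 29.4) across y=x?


Reflection over y=x: (x,y) -> (y,x)
(-24.5, 29.4) -> (29.4, -24.5)

(29.4, -24.5)


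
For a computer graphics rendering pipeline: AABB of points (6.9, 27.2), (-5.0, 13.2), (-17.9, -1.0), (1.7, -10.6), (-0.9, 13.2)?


x range: [-17.9, 6.9]
y range: [-10.6, 27.2]
Bounding box: (-17.9,-10.6) to (6.9,27.2)

(-17.9,-10.6) to (6.9,27.2)


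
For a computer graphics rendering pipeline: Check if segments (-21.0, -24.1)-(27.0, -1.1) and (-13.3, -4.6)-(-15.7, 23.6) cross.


Cross products: d1=263.94, d2=-1144.86, d3=758.9, d4=2167.7
d1*d2 < 0 and d3*d4 < 0? no

No, they don't intersect


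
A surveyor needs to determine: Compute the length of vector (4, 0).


|u| = sqrt(4^2 + 0^2) = sqrt(16) = 4

4


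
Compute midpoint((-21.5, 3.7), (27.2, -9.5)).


M = (((-21.5)+27.2)/2, (3.7+(-9.5))/2)
= (2.85, -2.9)

(2.85, -2.9)


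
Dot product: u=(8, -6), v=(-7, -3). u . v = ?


u . v = u_x*v_x + u_y*v_y = 8*(-7) + (-6)*(-3)
= (-56) + 18 = -38

-38


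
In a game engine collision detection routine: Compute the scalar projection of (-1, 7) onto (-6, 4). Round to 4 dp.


u.v = 34, |v| = sqrt(52) = 7.2111
Scalar projection = u.v / |v| = 34 / sqrt(52) = 4.715

4.715


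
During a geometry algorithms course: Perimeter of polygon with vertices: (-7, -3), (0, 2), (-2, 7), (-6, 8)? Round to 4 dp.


Sides: (-7, -3)->(0, 2): sqrt(74) = 8.602325, (0, 2)->(-2, 7): sqrt(29) = 5.385165, (-2, 7)->(-6, 8): sqrt(17) = 4.123106, (-6, 8)->(-7, -3): sqrt(122) = 11.045361
Sum = 29.155957
Perimeter = 29.156

29.156


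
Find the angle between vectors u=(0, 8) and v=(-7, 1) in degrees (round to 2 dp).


u.v = 8, |u| = sqrt(64) = 8, |v| = sqrt(50) = 7.0711
cos(theta) = u.v/(|u||v|) = 8/sqrt(3200) = 0.141421
theta = acos(0.141421) = 81.87 degrees

81.87 degrees


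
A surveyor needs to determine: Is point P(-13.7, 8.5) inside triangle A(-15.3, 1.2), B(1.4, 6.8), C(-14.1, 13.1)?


Cross products: AB x AP = 112.95, BC x BP = 68.78, CA x CP = 10.28
All same sign? yes

Yes, inside


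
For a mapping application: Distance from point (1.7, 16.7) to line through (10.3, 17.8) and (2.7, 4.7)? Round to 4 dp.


|cross product| = 104.3
|line direction| = sqrt(229.37) = 15.145
Distance = 104.3/sqrt(229.37) = 6.8868

6.8868


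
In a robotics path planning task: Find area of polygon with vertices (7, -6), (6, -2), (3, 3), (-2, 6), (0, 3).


Shoelace sum: (7*(-2) - 6*(-6)) + (6*3 - 3*(-2)) + (3*6 - (-2)*3) + ((-2)*3 - 0*6) + (0*(-6) - 7*3)
= 43
Area = |43|/2 = 21.5

21.5


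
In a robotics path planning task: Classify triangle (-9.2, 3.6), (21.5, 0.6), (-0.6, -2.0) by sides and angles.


Side lengths squared: AB^2=951.49, BC^2=495.17, CA^2=105.32
Sorted: [105.32, 495.17, 951.49]
By sides: Scalene, By angles: Obtuse

Scalene, Obtuse


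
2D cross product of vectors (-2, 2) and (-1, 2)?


u x v = u_x*v_y - u_y*v_x = (-2)*2 - 2*(-1)
= (-4) - (-2) = -2

-2


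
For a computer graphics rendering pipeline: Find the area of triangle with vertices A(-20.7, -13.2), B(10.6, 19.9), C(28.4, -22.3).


Area = |x_A(y_B-y_C) + x_B(y_C-y_A) + x_C(y_A-y_B)|/2
= |(-873.54) + (-96.46) + (-940.04)|/2
= 1910.04/2 = 955.02

955.02


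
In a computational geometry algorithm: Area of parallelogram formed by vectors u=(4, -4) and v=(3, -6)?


|u x v| = |4*(-6) - (-4)*3|
= |(-24) - (-12)| = 12

12


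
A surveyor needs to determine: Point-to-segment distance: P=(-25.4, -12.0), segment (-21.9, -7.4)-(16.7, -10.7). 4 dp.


Project P onto AB: t = 0 (clamped to [0,1])
Closest point on segment: (-21.9, -7.4)
Distance: 5.7801

5.7801


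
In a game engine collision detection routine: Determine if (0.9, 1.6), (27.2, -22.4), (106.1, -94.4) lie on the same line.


Cross product: (27.2-0.9)*((-94.4)-1.6) - ((-22.4)-1.6)*(106.1-0.9)
= 0

Yes, collinear


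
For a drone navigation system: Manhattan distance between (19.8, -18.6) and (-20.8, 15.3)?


|19.8-(-20.8)| + |(-18.6)-15.3| = 40.6 + 33.9 = 74.5

74.5


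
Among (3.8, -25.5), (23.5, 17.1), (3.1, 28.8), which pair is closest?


d(P0,P1) = 46.9345, d(P0,P2) = 54.3045, d(P1,P2) = 23.517
Closest: P1 and P2

Closest pair: (23.5, 17.1) and (3.1, 28.8), distance = 23.517


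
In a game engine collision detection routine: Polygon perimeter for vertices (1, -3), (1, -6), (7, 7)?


Sides: (1, -3)->(1, -6): sqrt(9) = 3, (1, -6)->(7, 7): sqrt(205) = 14.317821, (7, 7)->(1, -3): sqrt(136) = 11.661904
Sum = 28.979725
Perimeter = 28.9797

28.9797


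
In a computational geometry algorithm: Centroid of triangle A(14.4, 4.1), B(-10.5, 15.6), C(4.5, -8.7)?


Centroid = ((x_A+x_B+x_C)/3, (y_A+y_B+y_C)/3)
= ((14.4+(-10.5)+4.5)/3, (4.1+15.6+(-8.7))/3)
= (2.8, 3.6667)

(2.8, 3.6667)


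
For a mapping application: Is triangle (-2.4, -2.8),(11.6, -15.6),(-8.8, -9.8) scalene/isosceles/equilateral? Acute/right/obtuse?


Side lengths squared: AB^2=359.84, BC^2=449.8, CA^2=89.96
Sorted: [89.96, 359.84, 449.8]
By sides: Scalene, By angles: Right

Scalene, Right


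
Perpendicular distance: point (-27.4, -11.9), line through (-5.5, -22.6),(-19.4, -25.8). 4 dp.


|cross product| = 218.81
|line direction| = sqrt(203.45) = 14.2636
Distance = 218.81/sqrt(203.45) = 15.3405

15.3405


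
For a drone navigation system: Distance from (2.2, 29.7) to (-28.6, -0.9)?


dx=-30.8, dy=-30.6
d^2 = (-30.8)^2 + (-30.6)^2 = 1885
d = sqrt(1885) = 43.4166

43.4166


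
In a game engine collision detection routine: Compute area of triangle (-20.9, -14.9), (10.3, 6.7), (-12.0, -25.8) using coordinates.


Area = |x_A(y_B-y_C) + x_B(y_C-y_A) + x_C(y_A-y_B)|/2
= |(-679.25) + (-112.27) + 259.2|/2
= 532.32/2 = 266.16

266.16


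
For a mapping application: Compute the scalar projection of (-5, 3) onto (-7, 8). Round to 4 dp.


u.v = 59, |v| = sqrt(113) = 10.6301
Scalar projection = u.v / |v| = 59 / sqrt(113) = 5.5503

5.5503


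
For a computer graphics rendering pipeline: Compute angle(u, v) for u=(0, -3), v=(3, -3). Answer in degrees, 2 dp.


u.v = 9, |u| = sqrt(9) = 3, |v| = sqrt(18) = 4.2426
cos(theta) = u.v/(|u||v|) = 9/sqrt(162) = 0.707107
theta = acos(0.707107) = 45 degrees

45 degrees


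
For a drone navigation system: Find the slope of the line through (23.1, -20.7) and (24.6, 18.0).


slope = (y2-y1)/(x2-x1) = (18-(-20.7))/(24.6-23.1) = 38.7/1.5 = 25.8

25.8


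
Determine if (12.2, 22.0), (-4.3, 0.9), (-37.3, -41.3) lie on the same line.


Cross product: ((-4.3)-12.2)*((-41.3)-22) - (0.9-22)*((-37.3)-12.2)
= 0

Yes, collinear


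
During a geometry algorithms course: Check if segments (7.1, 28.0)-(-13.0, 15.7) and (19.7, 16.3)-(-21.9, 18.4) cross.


Cross products: d1=-460.26, d2=93.63, d3=390.15, d4=-163.74
d1*d2 < 0 and d3*d4 < 0? yes

Yes, they intersect


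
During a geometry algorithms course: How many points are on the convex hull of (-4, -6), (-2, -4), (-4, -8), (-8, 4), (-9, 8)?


Convex hull vertices (CCW): (-9, 8), (-8, 4), (-4, -8), (-2, -4)
Count = 4

4


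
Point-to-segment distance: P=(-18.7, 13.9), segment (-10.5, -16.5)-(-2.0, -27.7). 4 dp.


Project P onto AB: t = 0 (clamped to [0,1])
Closest point on segment: (-10.5, -16.5)
Distance: 31.4865

31.4865


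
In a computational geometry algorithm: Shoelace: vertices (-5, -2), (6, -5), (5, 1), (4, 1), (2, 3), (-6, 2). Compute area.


Shoelace sum: ((-5)*(-5) - 6*(-2)) + (6*1 - 5*(-5)) + (5*1 - 4*1) + (4*3 - 2*1) + (2*2 - (-6)*3) + ((-6)*(-2) - (-5)*2)
= 123
Area = |123|/2 = 61.5

61.5


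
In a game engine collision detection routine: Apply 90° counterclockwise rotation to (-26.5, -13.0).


90° CCW: (x,y) -> (-y, x)
(-26.5,-13) -> (13, -26.5)

(13, -26.5)


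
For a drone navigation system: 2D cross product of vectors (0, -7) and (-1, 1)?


u x v = u_x*v_y - u_y*v_x = 0*1 - (-7)*(-1)
= 0 - 7 = -7

-7


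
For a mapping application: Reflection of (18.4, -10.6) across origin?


Reflection over origin: (x,y) -> (-x,-y)
(18.4, -10.6) -> (-18.4, 10.6)

(-18.4, 10.6)


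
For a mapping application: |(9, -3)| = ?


|u| = sqrt(9^2 + (-3)^2) = sqrt(90) = 9.4868

9.4868


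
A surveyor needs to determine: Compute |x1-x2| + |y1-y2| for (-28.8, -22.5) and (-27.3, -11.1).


|(-28.8)-(-27.3)| + |(-22.5)-(-11.1)| = 1.5 + 11.4 = 12.9

12.9


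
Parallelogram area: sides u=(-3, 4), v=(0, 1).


|u x v| = |(-3)*1 - 4*0|
= |(-3) - 0| = 3

3


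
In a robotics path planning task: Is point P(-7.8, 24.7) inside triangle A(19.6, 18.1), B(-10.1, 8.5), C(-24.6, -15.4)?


Cross products: AB x AP = -459.06, BC x BP = -179.93, CA x CP = 1209.62
All same sign? no

No, outside


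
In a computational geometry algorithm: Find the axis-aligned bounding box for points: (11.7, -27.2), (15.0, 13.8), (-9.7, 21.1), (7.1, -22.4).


x range: [-9.7, 15]
y range: [-27.2, 21.1]
Bounding box: (-9.7,-27.2) to (15,21.1)

(-9.7,-27.2) to (15,21.1)


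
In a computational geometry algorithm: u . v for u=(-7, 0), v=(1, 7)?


u . v = u_x*v_x + u_y*v_y = (-7)*1 + 0*7
= (-7) + 0 = -7

-7


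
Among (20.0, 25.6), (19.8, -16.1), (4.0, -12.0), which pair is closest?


d(P0,P1) = 41.7005, d(P0,P2) = 40.8627, d(P1,P2) = 16.3233
Closest: P1 and P2

Closest pair: (19.8, -16.1) and (4.0, -12.0), distance = 16.3233


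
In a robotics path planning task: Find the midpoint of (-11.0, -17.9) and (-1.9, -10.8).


M = (((-11)+(-1.9))/2, ((-17.9)+(-10.8))/2)
= (-6.45, -14.35)

(-6.45, -14.35)


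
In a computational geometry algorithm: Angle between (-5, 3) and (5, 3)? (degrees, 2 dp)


u.v = -16, |u| = sqrt(34) = 5.831, |v| = sqrt(34) = 5.831
cos(theta) = u.v/(|u||v|) = -16/sqrt(1156) = -0.470588
theta = acos(-0.470588) = 118.07 degrees

118.07 degrees


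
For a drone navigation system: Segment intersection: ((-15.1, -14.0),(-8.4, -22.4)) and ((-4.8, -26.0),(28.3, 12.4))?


Cross products: d1=792.72, d2=257.4, d3=6.12, d4=541.44
d1*d2 < 0 and d3*d4 < 0? no

No, they don't intersect


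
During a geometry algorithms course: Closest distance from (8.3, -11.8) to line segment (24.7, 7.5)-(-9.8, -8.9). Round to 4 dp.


Project P onto AB: t = 0.6047 (clamped to [0,1])
Closest point on segment: (3.8394, -2.4164)
Distance: 10.3899

10.3899


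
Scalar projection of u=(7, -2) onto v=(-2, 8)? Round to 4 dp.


u.v = -30, |v| = sqrt(68) = 8.2462
Scalar projection = u.v / |v| = -30 / sqrt(68) = -3.638

-3.638


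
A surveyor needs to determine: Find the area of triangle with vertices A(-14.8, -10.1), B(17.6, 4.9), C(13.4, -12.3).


Area = |x_A(y_B-y_C) + x_B(y_C-y_A) + x_C(y_A-y_B)|/2
= |(-254.56) + (-38.72) + (-201)|/2
= 494.28/2 = 247.14

247.14


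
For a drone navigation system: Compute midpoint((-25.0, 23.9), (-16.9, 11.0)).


M = (((-25)+(-16.9))/2, (23.9+11)/2)
= (-20.95, 17.45)

(-20.95, 17.45)


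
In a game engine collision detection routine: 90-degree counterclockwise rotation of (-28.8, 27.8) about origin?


90° CCW: (x,y) -> (-y, x)
(-28.8,27.8) -> (-27.8, -28.8)

(-27.8, -28.8)


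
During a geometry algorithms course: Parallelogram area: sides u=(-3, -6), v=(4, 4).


|u x v| = |(-3)*4 - (-6)*4|
= |(-12) - (-24)| = 12

12


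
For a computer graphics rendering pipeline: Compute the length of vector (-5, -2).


|u| = sqrt((-5)^2 + (-2)^2) = sqrt(29) = 5.3852

5.3852


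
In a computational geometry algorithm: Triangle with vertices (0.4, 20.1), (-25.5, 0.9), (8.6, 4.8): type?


Side lengths squared: AB^2=1039.45, BC^2=1178.02, CA^2=301.33
Sorted: [301.33, 1039.45, 1178.02]
By sides: Scalene, By angles: Acute

Scalene, Acute


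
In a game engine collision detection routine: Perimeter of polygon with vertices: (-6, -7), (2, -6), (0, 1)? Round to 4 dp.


Sides: (-6, -7)->(2, -6): sqrt(65) = 8.062258, (2, -6)->(0, 1): sqrt(53) = 7.28011, (0, 1)->(-6, -7): sqrt(100) = 10
Sum = 25.342368
Perimeter = 25.3424

25.3424


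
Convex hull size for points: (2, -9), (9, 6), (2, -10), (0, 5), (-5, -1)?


Convex hull vertices (CCW): (-5, -1), (2, -10), (9, 6), (0, 5)
Count = 4

4


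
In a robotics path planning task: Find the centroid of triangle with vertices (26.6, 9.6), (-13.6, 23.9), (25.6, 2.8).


Centroid = ((x_A+x_B+x_C)/3, (y_A+y_B+y_C)/3)
= ((26.6+(-13.6)+25.6)/3, (9.6+23.9+2.8)/3)
= (12.8667, 12.1)

(12.8667, 12.1)


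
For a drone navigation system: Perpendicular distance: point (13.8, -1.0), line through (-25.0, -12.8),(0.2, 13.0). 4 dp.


|cross product| = 703.68
|line direction| = sqrt(1300.68) = 36.0649
Distance = 703.68/sqrt(1300.68) = 19.5115

19.5115


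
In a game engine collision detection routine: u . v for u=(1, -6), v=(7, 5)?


u . v = u_x*v_x + u_y*v_y = 1*7 + (-6)*5
= 7 + (-30) = -23

-23


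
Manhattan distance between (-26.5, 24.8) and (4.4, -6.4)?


|(-26.5)-4.4| + |24.8-(-6.4)| = 30.9 + 31.2 = 62.1

62.1


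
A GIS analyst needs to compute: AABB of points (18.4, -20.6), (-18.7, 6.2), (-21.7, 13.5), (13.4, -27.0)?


x range: [-21.7, 18.4]
y range: [-27, 13.5]
Bounding box: (-21.7,-27) to (18.4,13.5)

(-21.7,-27) to (18.4,13.5)


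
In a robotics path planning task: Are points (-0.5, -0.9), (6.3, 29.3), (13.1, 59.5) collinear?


Cross product: (6.3-(-0.5))*(59.5-(-0.9)) - (29.3-(-0.9))*(13.1-(-0.5))
= 0

Yes, collinear


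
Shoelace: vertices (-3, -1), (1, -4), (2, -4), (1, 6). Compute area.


Shoelace sum: ((-3)*(-4) - 1*(-1)) + (1*(-4) - 2*(-4)) + (2*6 - 1*(-4)) + (1*(-1) - (-3)*6)
= 50
Area = |50|/2 = 25

25


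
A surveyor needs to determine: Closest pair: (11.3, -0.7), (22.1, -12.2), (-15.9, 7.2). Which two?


d(P0,P1) = 15.7762, d(P0,P2) = 28.324, d(P1,P2) = 42.6657
Closest: P0 and P1

Closest pair: (11.3, -0.7) and (22.1, -12.2), distance = 15.7762


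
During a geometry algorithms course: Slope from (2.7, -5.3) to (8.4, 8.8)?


slope = (y2-y1)/(x2-x1) = (8.8-(-5.3))/(8.4-2.7) = 14.1/5.7 = 2.4737

2.4737


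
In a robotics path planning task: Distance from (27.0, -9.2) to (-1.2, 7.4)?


dx=-28.2, dy=16.6
d^2 = (-28.2)^2 + 16.6^2 = 1070.8
d = sqrt(1070.8) = 32.7231

32.7231


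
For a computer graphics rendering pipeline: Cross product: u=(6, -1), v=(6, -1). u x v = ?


u x v = u_x*v_y - u_y*v_x = 6*(-1) - (-1)*6
= (-6) - (-6) = 0

0


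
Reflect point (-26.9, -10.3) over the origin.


Reflection over origin: (x,y) -> (-x,-y)
(-26.9, -10.3) -> (26.9, 10.3)

(26.9, 10.3)


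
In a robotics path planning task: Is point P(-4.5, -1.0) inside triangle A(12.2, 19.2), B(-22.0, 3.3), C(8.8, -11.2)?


Cross products: AB x AP = 425.31, BC x BP = 121.31, CA x CP = 439
All same sign? yes

Yes, inside


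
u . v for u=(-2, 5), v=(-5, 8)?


u . v = u_x*v_x + u_y*v_y = (-2)*(-5) + 5*8
= 10 + 40 = 50

50


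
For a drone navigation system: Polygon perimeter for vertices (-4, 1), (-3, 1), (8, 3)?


Sides: (-4, 1)->(-3, 1): sqrt(1) = 1, (-3, 1)->(8, 3): sqrt(125) = 11.18034, (8, 3)->(-4, 1): sqrt(148) = 12.165525
Sum = 24.345865
Perimeter = 24.3459

24.3459


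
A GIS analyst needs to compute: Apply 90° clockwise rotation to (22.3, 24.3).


90° CW: (x,y) -> (y, -x)
(22.3,24.3) -> (24.3, -22.3)

(24.3, -22.3)


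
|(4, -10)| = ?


|u| = sqrt(4^2 + (-10)^2) = sqrt(116) = 10.7703

10.7703


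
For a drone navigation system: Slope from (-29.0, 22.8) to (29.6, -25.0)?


slope = (y2-y1)/(x2-x1) = ((-25)-22.8)/(29.6-(-29)) = (-47.8)/58.6 = -0.8157

-0.8157


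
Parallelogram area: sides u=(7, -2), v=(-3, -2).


|u x v| = |7*(-2) - (-2)*(-3)|
= |(-14) - 6| = 20

20


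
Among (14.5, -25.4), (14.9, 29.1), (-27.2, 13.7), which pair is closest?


d(P0,P1) = 54.5015, d(P0,P2) = 57.1638, d(P1,P2) = 44.8282
Closest: P1 and P2

Closest pair: (14.9, 29.1) and (-27.2, 13.7), distance = 44.8282


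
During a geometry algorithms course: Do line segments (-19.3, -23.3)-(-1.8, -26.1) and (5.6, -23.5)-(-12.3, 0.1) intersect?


Cross products: d1=584.06, d2=221.18, d3=66.22, d4=429.1
d1*d2 < 0 and d3*d4 < 0? no

No, they don't intersect


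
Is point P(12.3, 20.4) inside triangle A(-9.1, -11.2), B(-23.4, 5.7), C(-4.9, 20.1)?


Cross products: AB x AP = -813.54, BC x BP = -242.13, CA x CP = 537.1
All same sign? no

No, outside


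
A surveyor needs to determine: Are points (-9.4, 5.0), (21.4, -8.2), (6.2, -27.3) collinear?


Cross product: (21.4-(-9.4))*((-27.3)-5) - ((-8.2)-5)*(6.2-(-9.4))
= -788.92

No, not collinear


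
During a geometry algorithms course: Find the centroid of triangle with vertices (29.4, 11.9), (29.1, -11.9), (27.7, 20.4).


Centroid = ((x_A+x_B+x_C)/3, (y_A+y_B+y_C)/3)
= ((29.4+29.1+27.7)/3, (11.9+(-11.9)+20.4)/3)
= (28.7333, 6.8)

(28.7333, 6.8)


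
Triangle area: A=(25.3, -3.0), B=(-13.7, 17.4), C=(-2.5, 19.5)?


Area = |x_A(y_B-y_C) + x_B(y_C-y_A) + x_C(y_A-y_B)|/2
= |(-53.13) + (-308.25) + 51|/2
= 310.38/2 = 155.19

155.19


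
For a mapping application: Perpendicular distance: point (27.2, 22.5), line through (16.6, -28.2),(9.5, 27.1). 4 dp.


|cross product| = 946.15
|line direction| = sqrt(3108.5) = 55.7539
Distance = 946.15/sqrt(3108.5) = 16.9701

16.9701


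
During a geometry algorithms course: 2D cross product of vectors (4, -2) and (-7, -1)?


u x v = u_x*v_y - u_y*v_x = 4*(-1) - (-2)*(-7)
= (-4) - 14 = -18

-18


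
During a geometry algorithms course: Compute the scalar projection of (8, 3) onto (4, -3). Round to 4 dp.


u.v = 23, |v| = sqrt(25) = 5
Scalar projection = u.v / |v| = 23 / sqrt(25) = 4.6

4.6


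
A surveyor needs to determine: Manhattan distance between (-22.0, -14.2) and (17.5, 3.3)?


|(-22)-17.5| + |(-14.2)-3.3| = 39.5 + 17.5 = 57

57


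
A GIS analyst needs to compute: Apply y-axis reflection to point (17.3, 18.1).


Reflection over y-axis: (x,y) -> (-x,y)
(17.3, 18.1) -> (-17.3, 18.1)

(-17.3, 18.1)


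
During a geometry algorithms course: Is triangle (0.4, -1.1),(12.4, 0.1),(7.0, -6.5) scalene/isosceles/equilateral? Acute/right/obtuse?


Side lengths squared: AB^2=145.44, BC^2=72.72, CA^2=72.72
Sorted: [72.72, 72.72, 145.44]
By sides: Isosceles, By angles: Right

Isosceles, Right


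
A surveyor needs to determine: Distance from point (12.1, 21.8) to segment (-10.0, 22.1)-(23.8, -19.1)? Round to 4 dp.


Project P onto AB: t = 0.2674 (clamped to [0,1])
Closest point on segment: (-0.9624, 11.0838)
Distance: 16.8957

16.8957


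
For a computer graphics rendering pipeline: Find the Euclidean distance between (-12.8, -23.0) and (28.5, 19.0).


dx=41.3, dy=42
d^2 = 41.3^2 + 42^2 = 3469.69
d = sqrt(3469.69) = 58.9041

58.9041


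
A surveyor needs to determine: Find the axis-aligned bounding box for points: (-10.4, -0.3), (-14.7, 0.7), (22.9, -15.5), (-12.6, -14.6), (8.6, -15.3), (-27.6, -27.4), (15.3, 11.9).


x range: [-27.6, 22.9]
y range: [-27.4, 11.9]
Bounding box: (-27.6,-27.4) to (22.9,11.9)

(-27.6,-27.4) to (22.9,11.9)


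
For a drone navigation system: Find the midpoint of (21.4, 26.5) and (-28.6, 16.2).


M = ((21.4+(-28.6))/2, (26.5+16.2)/2)
= (-3.6, 21.35)

(-3.6, 21.35)


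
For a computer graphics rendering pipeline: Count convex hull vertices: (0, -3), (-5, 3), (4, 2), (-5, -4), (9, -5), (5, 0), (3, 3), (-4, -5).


Convex hull vertices (CCW): (-5, -4), (-4, -5), (9, -5), (4, 2), (3, 3), (-5, 3)
Count = 6

6


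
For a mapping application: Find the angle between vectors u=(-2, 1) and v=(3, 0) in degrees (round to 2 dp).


u.v = -6, |u| = sqrt(5) = 2.2361, |v| = sqrt(9) = 3
cos(theta) = u.v/(|u||v|) = -6/sqrt(45) = -0.894427
theta = acos(-0.894427) = 153.43 degrees

153.43 degrees


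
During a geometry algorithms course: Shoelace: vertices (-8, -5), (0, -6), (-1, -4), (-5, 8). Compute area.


Shoelace sum: ((-8)*(-6) - 0*(-5)) + (0*(-4) - (-1)*(-6)) + ((-1)*8 - (-5)*(-4)) + ((-5)*(-5) - (-8)*8)
= 103
Area = |103|/2 = 51.5

51.5


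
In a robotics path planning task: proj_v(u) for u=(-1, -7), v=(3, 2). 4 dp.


u.v = -17, |v| = sqrt(13) = 3.6056
Scalar projection = u.v / |v| = -17 / sqrt(13) = -4.715

-4.715


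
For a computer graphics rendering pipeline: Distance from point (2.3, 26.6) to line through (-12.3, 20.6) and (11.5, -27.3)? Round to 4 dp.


|cross product| = 842.14
|line direction| = sqrt(2860.85) = 53.4869
Distance = 842.14/sqrt(2860.85) = 15.7448

15.7448


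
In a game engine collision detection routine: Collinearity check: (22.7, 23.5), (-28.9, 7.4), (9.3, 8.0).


Cross product: ((-28.9)-22.7)*(8-23.5) - (7.4-23.5)*(9.3-22.7)
= 584.06

No, not collinear


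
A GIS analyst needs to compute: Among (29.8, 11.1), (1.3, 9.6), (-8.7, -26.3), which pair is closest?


d(P0,P1) = 28.5394, d(P0,P2) = 53.675, d(P1,P2) = 37.2667
Closest: P0 and P1

Closest pair: (29.8, 11.1) and (1.3, 9.6), distance = 28.5394


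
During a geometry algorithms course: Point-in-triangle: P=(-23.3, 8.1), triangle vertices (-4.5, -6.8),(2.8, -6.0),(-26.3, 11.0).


Cross products: AB x AP = 123.81, BC x BP = 33.39, CA x CP = -9.82
All same sign? no

No, outside


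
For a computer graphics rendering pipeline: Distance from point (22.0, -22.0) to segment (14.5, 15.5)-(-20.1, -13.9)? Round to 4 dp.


Project P onto AB: t = 0.4089 (clamped to [0,1])
Closest point on segment: (0.3513, 3.4777)
Distance: 33.4332

33.4332


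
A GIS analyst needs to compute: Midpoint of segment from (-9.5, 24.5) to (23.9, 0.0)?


M = (((-9.5)+23.9)/2, (24.5+0)/2)
= (7.2, 12.25)

(7.2, 12.25)


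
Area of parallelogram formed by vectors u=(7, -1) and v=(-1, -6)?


|u x v| = |7*(-6) - (-1)*(-1)|
= |(-42) - 1| = 43

43


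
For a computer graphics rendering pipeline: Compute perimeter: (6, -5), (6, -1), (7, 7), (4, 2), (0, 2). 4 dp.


Sides: (6, -5)->(6, -1): sqrt(16) = 4, (6, -1)->(7, 7): sqrt(65) = 8.062258, (7, 7)->(4, 2): sqrt(34) = 5.830952, (4, 2)->(0, 2): sqrt(16) = 4, (0, 2)->(6, -5): sqrt(85) = 9.219544
Sum = 31.112754
Perimeter = 31.1128

31.1128


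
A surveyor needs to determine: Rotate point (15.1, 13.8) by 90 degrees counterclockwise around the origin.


90° CCW: (x,y) -> (-y, x)
(15.1,13.8) -> (-13.8, 15.1)

(-13.8, 15.1)


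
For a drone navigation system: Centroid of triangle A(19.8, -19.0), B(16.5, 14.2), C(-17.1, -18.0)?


Centroid = ((x_A+x_B+x_C)/3, (y_A+y_B+y_C)/3)
= ((19.8+16.5+(-17.1))/3, ((-19)+14.2+(-18))/3)
= (6.4, -7.6)

(6.4, -7.6)


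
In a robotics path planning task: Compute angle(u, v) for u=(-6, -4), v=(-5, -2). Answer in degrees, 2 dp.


u.v = 38, |u| = sqrt(52) = 7.2111, |v| = sqrt(29) = 5.3852
cos(theta) = u.v/(|u||v|) = 38/sqrt(1508) = 0.97855
theta = acos(0.97855) = 11.89 degrees

11.89 degrees


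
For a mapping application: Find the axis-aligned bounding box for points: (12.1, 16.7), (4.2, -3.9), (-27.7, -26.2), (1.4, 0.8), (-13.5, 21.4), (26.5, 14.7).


x range: [-27.7, 26.5]
y range: [-26.2, 21.4]
Bounding box: (-27.7,-26.2) to (26.5,21.4)

(-27.7,-26.2) to (26.5,21.4)


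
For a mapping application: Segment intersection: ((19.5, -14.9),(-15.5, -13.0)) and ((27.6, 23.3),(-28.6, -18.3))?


Cross products: d1=1809.88, d2=247.1, d3=-1352.39, d4=210.39
d1*d2 < 0 and d3*d4 < 0? no

No, they don't intersect


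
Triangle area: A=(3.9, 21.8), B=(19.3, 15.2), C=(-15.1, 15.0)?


Area = |x_A(y_B-y_C) + x_B(y_C-y_A) + x_C(y_A-y_B)|/2
= |0.78 + (-131.24) + (-99.66)|/2
= 230.12/2 = 115.06

115.06


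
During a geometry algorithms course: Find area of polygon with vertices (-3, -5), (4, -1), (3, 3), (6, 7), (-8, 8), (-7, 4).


Shoelace sum: ((-3)*(-1) - 4*(-5)) + (4*3 - 3*(-1)) + (3*7 - 6*3) + (6*8 - (-8)*7) + ((-8)*4 - (-7)*8) + ((-7)*(-5) - (-3)*4)
= 216
Area = |216|/2 = 108

108


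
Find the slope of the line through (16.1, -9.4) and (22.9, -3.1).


slope = (y2-y1)/(x2-x1) = ((-3.1)-(-9.4))/(22.9-16.1) = 6.3/6.8 = 0.9265

0.9265


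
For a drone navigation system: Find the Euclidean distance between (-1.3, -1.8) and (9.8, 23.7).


dx=11.1, dy=25.5
d^2 = 11.1^2 + 25.5^2 = 773.46
d = sqrt(773.46) = 27.8111

27.8111


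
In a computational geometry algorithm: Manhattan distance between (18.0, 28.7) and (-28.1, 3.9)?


|18-(-28.1)| + |28.7-3.9| = 46.1 + 24.8 = 70.9

70.9


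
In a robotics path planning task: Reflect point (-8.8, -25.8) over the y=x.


Reflection over y=x: (x,y) -> (y,x)
(-8.8, -25.8) -> (-25.8, -8.8)

(-25.8, -8.8)


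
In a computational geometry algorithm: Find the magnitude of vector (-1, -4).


|u| = sqrt((-1)^2 + (-4)^2) = sqrt(17) = 4.1231

4.1231


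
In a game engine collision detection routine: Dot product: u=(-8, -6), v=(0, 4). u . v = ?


u . v = u_x*v_x + u_y*v_y = (-8)*0 + (-6)*4
= 0 + (-24) = -24

-24


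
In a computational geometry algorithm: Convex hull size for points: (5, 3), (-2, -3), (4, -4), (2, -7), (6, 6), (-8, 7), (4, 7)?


Convex hull vertices (CCW): (-8, 7), (-2, -3), (2, -7), (4, -4), (6, 6), (4, 7)
Count = 6

6


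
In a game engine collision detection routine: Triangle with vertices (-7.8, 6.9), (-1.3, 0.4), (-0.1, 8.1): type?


Side lengths squared: AB^2=84.5, BC^2=60.73, CA^2=60.73
Sorted: [60.73, 60.73, 84.5]
By sides: Isosceles, By angles: Acute

Isosceles, Acute


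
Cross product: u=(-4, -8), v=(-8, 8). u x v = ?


u x v = u_x*v_y - u_y*v_x = (-4)*8 - (-8)*(-8)
= (-32) - 64 = -96

-96


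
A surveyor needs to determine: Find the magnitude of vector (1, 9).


|u| = sqrt(1^2 + 9^2) = sqrt(82) = 9.0554

9.0554


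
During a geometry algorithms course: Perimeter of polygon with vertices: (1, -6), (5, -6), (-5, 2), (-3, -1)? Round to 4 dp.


Sides: (1, -6)->(5, -6): sqrt(16) = 4, (5, -6)->(-5, 2): sqrt(164) = 12.806248, (-5, 2)->(-3, -1): sqrt(13) = 3.605551, (-3, -1)->(1, -6): sqrt(41) = 6.403124
Sum = 26.814923
Perimeter = 26.8149

26.8149


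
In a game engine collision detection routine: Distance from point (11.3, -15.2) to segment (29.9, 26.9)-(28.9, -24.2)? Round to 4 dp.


Project P onto AB: t = 0.8307 (clamped to [0,1])
Closest point on segment: (29.0693, -15.5477)
Distance: 17.7727

17.7727


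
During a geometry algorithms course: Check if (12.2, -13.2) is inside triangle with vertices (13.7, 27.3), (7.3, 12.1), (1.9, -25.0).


Cross products: AB x AP = 236.4, BC x BP = 318.41, CA x CP = -399.45
All same sign? no

No, outside


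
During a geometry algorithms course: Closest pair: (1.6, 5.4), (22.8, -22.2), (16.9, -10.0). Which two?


d(P0,P1) = 34.8023, d(P0,P2) = 21.7083, d(P1,P2) = 13.5518
Closest: P1 and P2

Closest pair: (22.8, -22.2) and (16.9, -10.0), distance = 13.5518


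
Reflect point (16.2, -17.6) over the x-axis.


Reflection over x-axis: (x,y) -> (x,-y)
(16.2, -17.6) -> (16.2, 17.6)

(16.2, 17.6)


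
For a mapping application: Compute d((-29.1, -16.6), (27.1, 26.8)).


dx=56.2, dy=43.4
d^2 = 56.2^2 + 43.4^2 = 5042
d = sqrt(5042) = 71.007

71.007


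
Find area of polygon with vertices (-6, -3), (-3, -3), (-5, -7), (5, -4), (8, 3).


Shoelace sum: ((-6)*(-3) - (-3)*(-3)) + ((-3)*(-7) - (-5)*(-3)) + ((-5)*(-4) - 5*(-7)) + (5*3 - 8*(-4)) + (8*(-3) - (-6)*3)
= 111
Area = |111|/2 = 55.5

55.5


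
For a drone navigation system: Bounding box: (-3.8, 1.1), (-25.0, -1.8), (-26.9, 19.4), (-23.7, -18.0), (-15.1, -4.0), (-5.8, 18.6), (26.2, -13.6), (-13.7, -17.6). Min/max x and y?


x range: [-26.9, 26.2]
y range: [-18, 19.4]
Bounding box: (-26.9,-18) to (26.2,19.4)

(-26.9,-18) to (26.2,19.4)


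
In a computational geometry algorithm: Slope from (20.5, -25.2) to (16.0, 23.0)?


slope = (y2-y1)/(x2-x1) = (23-(-25.2))/(16-20.5) = 48.2/(-4.5) = -10.7111

-10.7111


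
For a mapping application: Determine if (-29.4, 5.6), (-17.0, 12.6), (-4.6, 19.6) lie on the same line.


Cross product: ((-17)-(-29.4))*(19.6-5.6) - (12.6-5.6)*((-4.6)-(-29.4))
= 0

Yes, collinear


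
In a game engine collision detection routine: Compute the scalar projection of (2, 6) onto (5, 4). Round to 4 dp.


u.v = 34, |v| = sqrt(41) = 6.4031
Scalar projection = u.v / |v| = 34 / sqrt(41) = 5.3099

5.3099


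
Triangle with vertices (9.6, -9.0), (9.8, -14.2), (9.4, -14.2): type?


Side lengths squared: AB^2=27.08, BC^2=0.16, CA^2=27.08
Sorted: [0.16, 27.08, 27.08]
By sides: Isosceles, By angles: Acute

Isosceles, Acute


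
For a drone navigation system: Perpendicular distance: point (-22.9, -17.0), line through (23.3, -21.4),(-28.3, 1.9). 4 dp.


|cross product| = 849.42
|line direction| = sqrt(3205.45) = 56.6167
Distance = 849.42/sqrt(3205.45) = 15.003

15.003


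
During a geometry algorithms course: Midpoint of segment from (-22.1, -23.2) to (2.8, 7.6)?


M = (((-22.1)+2.8)/2, ((-23.2)+7.6)/2)
= (-9.65, -7.8)

(-9.65, -7.8)


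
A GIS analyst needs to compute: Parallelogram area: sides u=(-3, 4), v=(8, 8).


|u x v| = |(-3)*8 - 4*8|
= |(-24) - 32| = 56

56


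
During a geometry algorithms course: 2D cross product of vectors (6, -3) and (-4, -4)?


u x v = u_x*v_y - u_y*v_x = 6*(-4) - (-3)*(-4)
= (-24) - 12 = -36

-36


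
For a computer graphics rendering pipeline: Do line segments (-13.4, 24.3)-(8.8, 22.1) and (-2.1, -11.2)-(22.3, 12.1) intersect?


Cross products: d1=1129.49, d2=558.55, d3=-763.24, d4=-192.3
d1*d2 < 0 and d3*d4 < 0? no

No, they don't intersect


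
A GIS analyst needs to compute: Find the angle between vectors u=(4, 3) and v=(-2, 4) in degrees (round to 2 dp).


u.v = 4, |u| = sqrt(25) = 5, |v| = sqrt(20) = 4.4721
cos(theta) = u.v/(|u||v|) = 4/sqrt(500) = 0.178885
theta = acos(0.178885) = 79.7 degrees

79.7 degrees


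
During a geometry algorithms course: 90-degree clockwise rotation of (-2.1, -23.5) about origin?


90° CW: (x,y) -> (y, -x)
(-2.1,-23.5) -> (-23.5, 2.1)

(-23.5, 2.1)


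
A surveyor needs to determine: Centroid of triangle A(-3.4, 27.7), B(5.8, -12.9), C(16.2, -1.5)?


Centroid = ((x_A+x_B+x_C)/3, (y_A+y_B+y_C)/3)
= (((-3.4)+5.8+16.2)/3, (27.7+(-12.9)+(-1.5))/3)
= (6.2, 4.4333)

(6.2, 4.4333)


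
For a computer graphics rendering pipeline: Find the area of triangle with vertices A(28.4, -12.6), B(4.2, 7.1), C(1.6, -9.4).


Area = |x_A(y_B-y_C) + x_B(y_C-y_A) + x_C(y_A-y_B)|/2
= |468.6 + 13.44 + (-31.52)|/2
= 450.52/2 = 225.26

225.26


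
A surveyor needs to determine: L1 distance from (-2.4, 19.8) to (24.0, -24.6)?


|(-2.4)-24| + |19.8-(-24.6)| = 26.4 + 44.4 = 70.8

70.8


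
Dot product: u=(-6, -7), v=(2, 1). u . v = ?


u . v = u_x*v_x + u_y*v_y = (-6)*2 + (-7)*1
= (-12) + (-7) = -19

-19


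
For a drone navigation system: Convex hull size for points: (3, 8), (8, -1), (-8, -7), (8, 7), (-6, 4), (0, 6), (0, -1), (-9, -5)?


Convex hull vertices (CCW): (-9, -5), (-8, -7), (8, -1), (8, 7), (3, 8), (-6, 4)
Count = 6

6


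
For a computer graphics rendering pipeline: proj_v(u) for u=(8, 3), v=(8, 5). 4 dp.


u.v = 79, |v| = sqrt(89) = 9.434
Scalar projection = u.v / |v| = 79 / sqrt(89) = 8.374

8.374


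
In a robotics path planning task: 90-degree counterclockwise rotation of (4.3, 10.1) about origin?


90° CCW: (x,y) -> (-y, x)
(4.3,10.1) -> (-10.1, 4.3)

(-10.1, 4.3)


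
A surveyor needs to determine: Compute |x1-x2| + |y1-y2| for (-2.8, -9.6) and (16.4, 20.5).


|(-2.8)-16.4| + |(-9.6)-20.5| = 19.2 + 30.1 = 49.3

49.3


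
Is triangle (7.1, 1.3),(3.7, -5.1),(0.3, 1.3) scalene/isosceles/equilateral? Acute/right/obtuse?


Side lengths squared: AB^2=52.52, BC^2=52.52, CA^2=46.24
Sorted: [46.24, 52.52, 52.52]
By sides: Isosceles, By angles: Acute

Isosceles, Acute


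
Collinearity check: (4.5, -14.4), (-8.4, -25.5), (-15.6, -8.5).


Cross product: ((-8.4)-4.5)*((-8.5)-(-14.4)) - ((-25.5)-(-14.4))*((-15.6)-4.5)
= -299.22

No, not collinear


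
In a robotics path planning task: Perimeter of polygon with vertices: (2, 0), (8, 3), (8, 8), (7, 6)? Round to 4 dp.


Sides: (2, 0)->(8, 3): sqrt(45) = 6.708204, (8, 3)->(8, 8): sqrt(25) = 5, (8, 8)->(7, 6): sqrt(5) = 2.236068, (7, 6)->(2, 0): sqrt(61) = 7.81025
Sum = 21.754522
Perimeter = 21.7545

21.7545


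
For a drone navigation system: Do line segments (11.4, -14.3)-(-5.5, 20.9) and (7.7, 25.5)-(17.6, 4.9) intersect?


Cross products: d1=-317.8, d2=-317.46, d3=-542.38, d4=-542.72
d1*d2 < 0 and d3*d4 < 0? no

No, they don't intersect


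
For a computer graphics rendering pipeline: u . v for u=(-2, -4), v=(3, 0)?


u . v = u_x*v_x + u_y*v_y = (-2)*3 + (-4)*0
= (-6) + 0 = -6

-6


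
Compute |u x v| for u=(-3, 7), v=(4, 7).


|u x v| = |(-3)*7 - 7*4|
= |(-21) - 28| = 49

49


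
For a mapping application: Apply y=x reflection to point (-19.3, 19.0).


Reflection over y=x: (x,y) -> (y,x)
(-19.3, 19) -> (19, -19.3)

(19, -19.3)


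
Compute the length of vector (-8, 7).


|u| = sqrt((-8)^2 + 7^2) = sqrt(113) = 10.6301

10.6301
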